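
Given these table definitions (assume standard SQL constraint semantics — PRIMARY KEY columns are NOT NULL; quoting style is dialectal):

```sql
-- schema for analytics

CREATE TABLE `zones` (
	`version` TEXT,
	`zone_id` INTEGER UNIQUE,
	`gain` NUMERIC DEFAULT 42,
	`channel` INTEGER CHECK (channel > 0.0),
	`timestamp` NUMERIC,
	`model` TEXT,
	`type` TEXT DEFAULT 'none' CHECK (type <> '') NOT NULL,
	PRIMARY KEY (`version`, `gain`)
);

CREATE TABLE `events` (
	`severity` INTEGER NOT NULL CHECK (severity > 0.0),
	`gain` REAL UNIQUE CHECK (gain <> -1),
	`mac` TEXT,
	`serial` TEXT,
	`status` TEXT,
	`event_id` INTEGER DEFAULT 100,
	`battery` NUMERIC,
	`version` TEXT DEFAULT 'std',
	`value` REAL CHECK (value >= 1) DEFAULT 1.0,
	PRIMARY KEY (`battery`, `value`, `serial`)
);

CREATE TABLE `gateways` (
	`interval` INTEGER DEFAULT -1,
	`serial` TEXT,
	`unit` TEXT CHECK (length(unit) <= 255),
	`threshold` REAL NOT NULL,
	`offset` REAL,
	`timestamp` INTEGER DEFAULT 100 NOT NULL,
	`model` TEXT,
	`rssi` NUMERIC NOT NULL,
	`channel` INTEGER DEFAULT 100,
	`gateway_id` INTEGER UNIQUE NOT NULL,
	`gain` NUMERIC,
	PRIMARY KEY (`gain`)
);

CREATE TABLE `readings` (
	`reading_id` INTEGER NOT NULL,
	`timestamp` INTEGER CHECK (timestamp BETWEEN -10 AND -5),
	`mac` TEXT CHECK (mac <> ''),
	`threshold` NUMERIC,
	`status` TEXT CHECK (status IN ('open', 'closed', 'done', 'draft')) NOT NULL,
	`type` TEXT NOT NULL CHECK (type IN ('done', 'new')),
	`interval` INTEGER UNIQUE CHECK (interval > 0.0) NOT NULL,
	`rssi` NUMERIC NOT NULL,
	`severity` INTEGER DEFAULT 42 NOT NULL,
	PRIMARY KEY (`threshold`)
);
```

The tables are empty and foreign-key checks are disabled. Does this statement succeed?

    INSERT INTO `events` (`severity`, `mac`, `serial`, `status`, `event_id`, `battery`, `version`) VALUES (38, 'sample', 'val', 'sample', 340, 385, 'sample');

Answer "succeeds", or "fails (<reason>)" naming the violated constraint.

succeeds

NOT NULL columns: battery is supplied; serial is supplied; severity is supplied; value defaults to 1.0.
CHECK constraints: 38 satisfies (severity > 0.0).
No constraint is violated.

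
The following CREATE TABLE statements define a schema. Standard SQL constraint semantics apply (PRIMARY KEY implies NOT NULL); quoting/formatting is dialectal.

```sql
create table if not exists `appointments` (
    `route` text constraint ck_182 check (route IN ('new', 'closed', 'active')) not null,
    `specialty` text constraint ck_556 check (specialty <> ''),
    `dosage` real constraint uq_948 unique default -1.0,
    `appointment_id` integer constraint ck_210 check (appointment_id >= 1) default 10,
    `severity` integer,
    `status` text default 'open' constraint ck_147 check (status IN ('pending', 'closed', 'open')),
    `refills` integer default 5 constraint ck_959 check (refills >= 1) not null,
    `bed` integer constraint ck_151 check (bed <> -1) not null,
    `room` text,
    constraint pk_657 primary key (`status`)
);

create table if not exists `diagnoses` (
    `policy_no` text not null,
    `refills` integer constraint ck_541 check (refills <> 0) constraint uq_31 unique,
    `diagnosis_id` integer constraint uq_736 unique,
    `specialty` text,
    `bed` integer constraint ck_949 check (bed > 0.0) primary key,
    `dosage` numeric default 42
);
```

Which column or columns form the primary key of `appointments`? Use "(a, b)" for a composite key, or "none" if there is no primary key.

status is declared PRIMARY KEY as a table-level PRIMARY KEY clause.

status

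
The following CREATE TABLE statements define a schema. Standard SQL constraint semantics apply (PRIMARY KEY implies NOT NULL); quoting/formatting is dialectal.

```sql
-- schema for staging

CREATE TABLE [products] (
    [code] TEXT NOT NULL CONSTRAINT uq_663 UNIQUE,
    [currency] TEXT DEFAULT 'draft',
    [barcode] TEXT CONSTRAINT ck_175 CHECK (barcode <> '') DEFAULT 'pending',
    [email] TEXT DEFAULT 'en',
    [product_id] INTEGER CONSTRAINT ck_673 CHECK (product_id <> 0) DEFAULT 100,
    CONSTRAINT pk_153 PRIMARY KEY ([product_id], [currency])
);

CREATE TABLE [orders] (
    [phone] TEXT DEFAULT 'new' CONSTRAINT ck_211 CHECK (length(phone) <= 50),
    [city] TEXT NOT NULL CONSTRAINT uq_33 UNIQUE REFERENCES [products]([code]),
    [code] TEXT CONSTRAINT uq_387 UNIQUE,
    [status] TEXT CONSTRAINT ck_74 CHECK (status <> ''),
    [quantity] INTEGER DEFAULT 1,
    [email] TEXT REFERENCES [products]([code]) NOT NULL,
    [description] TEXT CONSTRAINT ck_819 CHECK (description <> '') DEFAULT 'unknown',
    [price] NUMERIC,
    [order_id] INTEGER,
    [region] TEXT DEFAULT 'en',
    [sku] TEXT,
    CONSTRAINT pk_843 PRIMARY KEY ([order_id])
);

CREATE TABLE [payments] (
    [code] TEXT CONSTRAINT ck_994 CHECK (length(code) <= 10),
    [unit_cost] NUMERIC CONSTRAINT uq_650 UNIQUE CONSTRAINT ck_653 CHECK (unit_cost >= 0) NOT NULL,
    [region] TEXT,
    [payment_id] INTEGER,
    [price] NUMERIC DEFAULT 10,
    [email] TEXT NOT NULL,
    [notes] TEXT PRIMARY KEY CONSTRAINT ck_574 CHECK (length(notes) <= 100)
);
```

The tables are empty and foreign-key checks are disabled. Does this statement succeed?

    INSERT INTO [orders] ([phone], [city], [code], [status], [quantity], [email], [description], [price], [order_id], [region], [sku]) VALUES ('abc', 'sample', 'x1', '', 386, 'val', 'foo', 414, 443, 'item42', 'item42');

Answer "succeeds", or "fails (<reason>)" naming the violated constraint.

fails (CHECK on status)

The value '' for status violates CHECK (status <> '').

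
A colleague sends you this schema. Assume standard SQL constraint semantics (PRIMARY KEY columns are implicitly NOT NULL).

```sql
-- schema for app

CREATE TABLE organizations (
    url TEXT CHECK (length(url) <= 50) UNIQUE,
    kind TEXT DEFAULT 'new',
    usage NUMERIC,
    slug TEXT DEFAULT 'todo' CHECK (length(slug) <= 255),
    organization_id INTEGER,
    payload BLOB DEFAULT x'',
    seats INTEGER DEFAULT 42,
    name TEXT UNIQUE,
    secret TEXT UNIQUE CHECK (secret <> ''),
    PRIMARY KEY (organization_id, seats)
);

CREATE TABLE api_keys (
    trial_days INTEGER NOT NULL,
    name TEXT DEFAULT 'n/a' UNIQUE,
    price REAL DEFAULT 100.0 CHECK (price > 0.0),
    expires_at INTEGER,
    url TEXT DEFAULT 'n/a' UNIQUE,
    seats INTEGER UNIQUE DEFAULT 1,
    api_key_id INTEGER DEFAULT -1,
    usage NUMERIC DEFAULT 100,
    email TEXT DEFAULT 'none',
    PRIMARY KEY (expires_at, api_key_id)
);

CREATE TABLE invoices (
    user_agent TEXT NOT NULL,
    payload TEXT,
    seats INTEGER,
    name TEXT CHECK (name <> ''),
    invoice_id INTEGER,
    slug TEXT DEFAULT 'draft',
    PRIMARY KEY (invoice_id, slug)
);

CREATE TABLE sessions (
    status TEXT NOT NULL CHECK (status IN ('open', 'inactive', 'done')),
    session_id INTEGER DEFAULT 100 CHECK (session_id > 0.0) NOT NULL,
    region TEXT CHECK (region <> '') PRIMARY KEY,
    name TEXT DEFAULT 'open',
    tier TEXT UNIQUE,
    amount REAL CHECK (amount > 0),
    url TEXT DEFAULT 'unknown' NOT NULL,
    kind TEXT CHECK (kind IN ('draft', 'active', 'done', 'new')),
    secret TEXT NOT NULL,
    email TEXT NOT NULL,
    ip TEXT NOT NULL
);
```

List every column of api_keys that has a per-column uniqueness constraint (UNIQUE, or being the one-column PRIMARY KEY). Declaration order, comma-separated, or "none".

name, url, seats

- trial_days: no UNIQUE or single-column PK constraint.
- name: declared UNIQUE → unique.
- price: no UNIQUE or single-column PK constraint.
- expires_at: part of a composite PRIMARY KEY — only the tuple is unique, not this column on its own.
- url: declared UNIQUE → unique.
- seats: declared UNIQUE → unique.
- api_key_id: part of a composite PRIMARY KEY — only the tuple is unique, not this column on its own.
- usage: no UNIQUE or single-column PK constraint.
- email: no UNIQUE or single-column PK constraint.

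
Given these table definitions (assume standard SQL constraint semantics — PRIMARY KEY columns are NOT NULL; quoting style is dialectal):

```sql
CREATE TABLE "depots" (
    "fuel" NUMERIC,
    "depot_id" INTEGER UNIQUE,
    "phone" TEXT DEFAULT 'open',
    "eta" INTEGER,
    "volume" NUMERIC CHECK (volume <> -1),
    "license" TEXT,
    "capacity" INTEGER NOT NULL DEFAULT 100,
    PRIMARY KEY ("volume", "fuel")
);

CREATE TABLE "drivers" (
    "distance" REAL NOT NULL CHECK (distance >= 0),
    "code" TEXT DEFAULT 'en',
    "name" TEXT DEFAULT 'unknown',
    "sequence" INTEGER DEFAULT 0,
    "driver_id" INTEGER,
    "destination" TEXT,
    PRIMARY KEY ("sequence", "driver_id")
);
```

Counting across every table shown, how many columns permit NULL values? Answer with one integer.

depots: 4 nullable (depot_id, phone, eta, license — PK (volume, fuel) and explicit NOT NULL columns excluded).
drivers: 3 nullable (code, name, destination — PK (sequence, driver_id) and explicit NOT NULL columns excluded).
Total: 4 + 3 = 7.

7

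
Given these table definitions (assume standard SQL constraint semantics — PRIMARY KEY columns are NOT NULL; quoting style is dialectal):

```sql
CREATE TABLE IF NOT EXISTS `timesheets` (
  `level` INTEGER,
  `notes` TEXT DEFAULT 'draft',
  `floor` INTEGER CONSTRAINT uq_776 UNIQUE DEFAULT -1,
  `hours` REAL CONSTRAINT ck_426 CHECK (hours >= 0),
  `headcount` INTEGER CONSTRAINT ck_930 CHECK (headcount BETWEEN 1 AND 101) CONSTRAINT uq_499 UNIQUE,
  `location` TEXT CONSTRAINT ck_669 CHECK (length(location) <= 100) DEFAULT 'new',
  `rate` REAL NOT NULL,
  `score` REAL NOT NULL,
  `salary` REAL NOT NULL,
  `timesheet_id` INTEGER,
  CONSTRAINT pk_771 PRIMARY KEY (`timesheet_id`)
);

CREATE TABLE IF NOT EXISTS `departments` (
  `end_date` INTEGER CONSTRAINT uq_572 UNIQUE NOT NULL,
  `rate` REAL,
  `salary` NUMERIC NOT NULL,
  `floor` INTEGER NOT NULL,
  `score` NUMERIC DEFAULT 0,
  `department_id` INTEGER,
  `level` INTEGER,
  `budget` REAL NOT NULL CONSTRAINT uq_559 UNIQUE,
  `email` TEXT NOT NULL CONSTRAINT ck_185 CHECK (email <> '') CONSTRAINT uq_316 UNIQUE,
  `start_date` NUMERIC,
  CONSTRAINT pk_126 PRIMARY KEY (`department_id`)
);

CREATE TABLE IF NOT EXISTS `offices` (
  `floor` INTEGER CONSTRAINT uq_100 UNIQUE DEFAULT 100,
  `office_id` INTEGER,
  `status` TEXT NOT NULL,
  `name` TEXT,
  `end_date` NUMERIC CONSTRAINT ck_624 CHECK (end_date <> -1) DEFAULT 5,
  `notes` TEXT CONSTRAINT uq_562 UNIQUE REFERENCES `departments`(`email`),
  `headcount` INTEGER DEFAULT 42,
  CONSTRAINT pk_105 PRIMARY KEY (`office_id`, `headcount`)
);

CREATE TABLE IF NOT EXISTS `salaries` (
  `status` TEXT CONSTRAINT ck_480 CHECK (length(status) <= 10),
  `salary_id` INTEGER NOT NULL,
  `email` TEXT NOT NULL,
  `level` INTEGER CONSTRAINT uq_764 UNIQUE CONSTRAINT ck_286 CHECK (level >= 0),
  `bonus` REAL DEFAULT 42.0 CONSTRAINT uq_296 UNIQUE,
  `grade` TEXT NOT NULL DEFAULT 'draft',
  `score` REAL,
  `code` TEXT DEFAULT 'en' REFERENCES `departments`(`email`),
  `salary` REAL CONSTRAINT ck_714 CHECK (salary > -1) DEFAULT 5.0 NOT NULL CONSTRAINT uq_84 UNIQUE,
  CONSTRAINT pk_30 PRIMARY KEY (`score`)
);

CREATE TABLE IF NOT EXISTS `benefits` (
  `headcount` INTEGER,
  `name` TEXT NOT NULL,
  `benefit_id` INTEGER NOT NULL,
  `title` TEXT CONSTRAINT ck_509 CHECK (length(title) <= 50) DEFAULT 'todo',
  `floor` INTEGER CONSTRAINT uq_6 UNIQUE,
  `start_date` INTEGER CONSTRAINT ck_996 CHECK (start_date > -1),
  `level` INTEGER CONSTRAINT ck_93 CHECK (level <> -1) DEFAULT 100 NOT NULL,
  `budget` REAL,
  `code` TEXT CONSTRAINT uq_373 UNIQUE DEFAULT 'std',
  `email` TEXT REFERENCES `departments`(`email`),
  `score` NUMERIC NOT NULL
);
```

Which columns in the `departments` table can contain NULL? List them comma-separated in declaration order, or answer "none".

rate, score, level, start_date

- end_date: declared NOT NULL → not nullable.
- rate: no NOT NULL constraint applies → nullable.
- salary: declared NOT NULL → not nullable.
- floor: declared NOT NULL → not nullable.
- score: DEFAULT only fills an omitted column; an explicit NULL is still allowed → nullable.
- department_id: part of the PRIMARY KEY, which implies NOT NULL → not nullable.
- level: no NOT NULL constraint applies → nullable.
- budget: declared NOT NULL → not nullable.
- email: declared NOT NULL → not nullable.
- start_date: no NOT NULL constraint applies → nullable.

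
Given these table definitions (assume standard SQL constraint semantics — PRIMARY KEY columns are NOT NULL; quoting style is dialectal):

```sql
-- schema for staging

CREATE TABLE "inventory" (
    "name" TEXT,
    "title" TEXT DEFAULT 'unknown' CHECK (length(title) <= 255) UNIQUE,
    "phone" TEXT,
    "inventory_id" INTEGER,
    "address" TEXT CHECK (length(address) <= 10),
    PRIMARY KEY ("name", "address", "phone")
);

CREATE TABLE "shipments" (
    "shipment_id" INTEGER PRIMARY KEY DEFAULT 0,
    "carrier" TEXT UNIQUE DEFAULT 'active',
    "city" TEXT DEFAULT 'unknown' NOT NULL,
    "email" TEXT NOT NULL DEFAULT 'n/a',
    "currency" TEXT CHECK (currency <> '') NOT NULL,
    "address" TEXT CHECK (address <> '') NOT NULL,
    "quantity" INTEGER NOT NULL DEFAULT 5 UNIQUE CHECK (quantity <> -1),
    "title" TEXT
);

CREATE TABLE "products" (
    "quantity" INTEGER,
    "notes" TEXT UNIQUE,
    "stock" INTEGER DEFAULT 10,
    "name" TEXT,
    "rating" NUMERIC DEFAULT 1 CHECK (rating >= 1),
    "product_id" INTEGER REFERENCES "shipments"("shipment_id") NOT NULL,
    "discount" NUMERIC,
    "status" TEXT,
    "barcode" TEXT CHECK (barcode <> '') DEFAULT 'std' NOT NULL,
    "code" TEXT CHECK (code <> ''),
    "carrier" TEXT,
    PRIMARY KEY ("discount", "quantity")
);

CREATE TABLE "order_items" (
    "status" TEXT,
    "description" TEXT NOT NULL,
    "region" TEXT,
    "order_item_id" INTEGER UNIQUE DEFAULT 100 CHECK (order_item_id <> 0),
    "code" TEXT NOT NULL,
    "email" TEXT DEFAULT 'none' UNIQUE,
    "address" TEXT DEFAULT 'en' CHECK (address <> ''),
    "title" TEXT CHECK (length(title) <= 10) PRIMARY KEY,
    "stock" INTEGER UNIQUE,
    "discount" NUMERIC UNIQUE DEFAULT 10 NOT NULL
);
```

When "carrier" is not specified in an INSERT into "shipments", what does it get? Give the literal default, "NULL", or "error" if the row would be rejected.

'active'

carrier has an explicit DEFAULT 'active'.
When the column is omitted from an INSERT, that default is used.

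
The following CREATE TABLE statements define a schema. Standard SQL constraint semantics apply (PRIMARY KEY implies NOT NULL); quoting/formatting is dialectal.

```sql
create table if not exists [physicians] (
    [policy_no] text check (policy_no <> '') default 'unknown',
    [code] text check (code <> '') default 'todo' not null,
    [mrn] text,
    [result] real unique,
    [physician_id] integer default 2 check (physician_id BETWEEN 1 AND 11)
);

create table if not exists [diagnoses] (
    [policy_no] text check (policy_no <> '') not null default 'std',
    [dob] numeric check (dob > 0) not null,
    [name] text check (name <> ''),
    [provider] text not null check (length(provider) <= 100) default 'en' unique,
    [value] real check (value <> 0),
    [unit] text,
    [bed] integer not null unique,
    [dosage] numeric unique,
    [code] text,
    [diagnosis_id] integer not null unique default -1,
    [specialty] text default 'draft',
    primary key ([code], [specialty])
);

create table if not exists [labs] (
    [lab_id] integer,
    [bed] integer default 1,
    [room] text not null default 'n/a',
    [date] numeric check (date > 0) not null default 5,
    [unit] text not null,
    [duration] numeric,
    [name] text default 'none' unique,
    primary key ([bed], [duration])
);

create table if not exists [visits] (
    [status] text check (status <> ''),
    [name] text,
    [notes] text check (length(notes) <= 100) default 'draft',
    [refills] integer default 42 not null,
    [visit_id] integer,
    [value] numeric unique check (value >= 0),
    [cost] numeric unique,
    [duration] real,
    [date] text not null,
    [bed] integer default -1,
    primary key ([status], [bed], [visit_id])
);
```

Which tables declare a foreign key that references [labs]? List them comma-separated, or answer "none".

none

No REFERENCES clause anywhere in the schema names labs.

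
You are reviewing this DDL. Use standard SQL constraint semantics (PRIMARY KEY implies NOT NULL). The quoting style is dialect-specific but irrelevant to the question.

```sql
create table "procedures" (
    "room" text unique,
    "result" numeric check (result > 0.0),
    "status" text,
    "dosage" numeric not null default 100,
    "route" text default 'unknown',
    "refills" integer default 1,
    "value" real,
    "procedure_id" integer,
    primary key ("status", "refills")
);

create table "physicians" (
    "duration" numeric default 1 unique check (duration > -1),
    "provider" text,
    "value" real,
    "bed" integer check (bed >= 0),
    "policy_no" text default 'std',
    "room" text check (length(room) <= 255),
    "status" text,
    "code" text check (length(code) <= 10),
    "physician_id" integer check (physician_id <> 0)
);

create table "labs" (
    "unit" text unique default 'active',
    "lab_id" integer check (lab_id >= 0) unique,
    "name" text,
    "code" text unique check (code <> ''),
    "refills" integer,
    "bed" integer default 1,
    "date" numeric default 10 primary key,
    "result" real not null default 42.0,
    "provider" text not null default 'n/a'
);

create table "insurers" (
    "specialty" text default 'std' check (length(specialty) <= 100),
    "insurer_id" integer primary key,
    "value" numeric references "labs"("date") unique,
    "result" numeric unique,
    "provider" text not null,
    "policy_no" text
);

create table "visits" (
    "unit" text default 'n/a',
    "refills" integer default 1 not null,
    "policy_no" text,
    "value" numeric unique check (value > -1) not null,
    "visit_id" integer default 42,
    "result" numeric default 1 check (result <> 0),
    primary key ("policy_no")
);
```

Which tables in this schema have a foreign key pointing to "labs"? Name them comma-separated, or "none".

- insurers.value references labs(date).

insurers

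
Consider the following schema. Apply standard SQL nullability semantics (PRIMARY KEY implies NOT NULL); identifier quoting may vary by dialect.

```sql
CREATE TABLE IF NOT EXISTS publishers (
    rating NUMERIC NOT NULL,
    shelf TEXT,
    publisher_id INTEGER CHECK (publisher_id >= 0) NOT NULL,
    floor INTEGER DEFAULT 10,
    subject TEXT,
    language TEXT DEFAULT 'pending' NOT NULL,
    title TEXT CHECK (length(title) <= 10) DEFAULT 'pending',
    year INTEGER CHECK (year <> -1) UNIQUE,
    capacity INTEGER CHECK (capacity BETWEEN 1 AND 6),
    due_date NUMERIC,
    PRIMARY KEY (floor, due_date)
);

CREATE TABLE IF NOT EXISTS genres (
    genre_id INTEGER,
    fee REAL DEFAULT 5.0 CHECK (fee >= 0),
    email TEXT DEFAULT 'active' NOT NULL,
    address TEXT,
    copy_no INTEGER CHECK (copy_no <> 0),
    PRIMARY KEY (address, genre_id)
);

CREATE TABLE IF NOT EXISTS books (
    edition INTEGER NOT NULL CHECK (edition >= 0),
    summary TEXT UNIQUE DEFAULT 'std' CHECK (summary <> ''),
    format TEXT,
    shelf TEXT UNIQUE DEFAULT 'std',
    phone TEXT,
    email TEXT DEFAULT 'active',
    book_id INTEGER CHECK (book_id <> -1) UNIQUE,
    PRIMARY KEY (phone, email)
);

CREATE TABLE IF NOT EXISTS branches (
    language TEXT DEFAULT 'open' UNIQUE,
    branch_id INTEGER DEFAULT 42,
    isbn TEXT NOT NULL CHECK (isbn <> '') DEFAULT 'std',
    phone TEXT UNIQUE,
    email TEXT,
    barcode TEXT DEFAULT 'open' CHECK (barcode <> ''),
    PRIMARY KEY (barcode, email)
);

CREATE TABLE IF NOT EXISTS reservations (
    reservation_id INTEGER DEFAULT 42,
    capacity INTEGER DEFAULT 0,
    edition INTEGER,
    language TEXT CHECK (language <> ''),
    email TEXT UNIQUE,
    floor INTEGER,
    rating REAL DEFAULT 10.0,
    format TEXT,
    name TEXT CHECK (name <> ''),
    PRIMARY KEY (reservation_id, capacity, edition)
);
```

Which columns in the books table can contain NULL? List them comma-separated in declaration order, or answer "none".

- edition: declared NOT NULL → not nullable.
- summary: CHECK does not forbid NULL (a CHECK constraint passes when its expression is NULL) → nullable.
- format: no NOT NULL constraint applies → nullable.
- shelf: UNIQUE does not imply NOT NULL → nullable.
- phone: part of the PRIMARY KEY, which implies NOT NULL → not nullable.
- email: part of the PRIMARY KEY, which implies NOT NULL → not nullable.
- book_id: CHECK does not forbid NULL (a CHECK constraint passes when its expression is NULL) → nullable.

summary, format, shelf, book_id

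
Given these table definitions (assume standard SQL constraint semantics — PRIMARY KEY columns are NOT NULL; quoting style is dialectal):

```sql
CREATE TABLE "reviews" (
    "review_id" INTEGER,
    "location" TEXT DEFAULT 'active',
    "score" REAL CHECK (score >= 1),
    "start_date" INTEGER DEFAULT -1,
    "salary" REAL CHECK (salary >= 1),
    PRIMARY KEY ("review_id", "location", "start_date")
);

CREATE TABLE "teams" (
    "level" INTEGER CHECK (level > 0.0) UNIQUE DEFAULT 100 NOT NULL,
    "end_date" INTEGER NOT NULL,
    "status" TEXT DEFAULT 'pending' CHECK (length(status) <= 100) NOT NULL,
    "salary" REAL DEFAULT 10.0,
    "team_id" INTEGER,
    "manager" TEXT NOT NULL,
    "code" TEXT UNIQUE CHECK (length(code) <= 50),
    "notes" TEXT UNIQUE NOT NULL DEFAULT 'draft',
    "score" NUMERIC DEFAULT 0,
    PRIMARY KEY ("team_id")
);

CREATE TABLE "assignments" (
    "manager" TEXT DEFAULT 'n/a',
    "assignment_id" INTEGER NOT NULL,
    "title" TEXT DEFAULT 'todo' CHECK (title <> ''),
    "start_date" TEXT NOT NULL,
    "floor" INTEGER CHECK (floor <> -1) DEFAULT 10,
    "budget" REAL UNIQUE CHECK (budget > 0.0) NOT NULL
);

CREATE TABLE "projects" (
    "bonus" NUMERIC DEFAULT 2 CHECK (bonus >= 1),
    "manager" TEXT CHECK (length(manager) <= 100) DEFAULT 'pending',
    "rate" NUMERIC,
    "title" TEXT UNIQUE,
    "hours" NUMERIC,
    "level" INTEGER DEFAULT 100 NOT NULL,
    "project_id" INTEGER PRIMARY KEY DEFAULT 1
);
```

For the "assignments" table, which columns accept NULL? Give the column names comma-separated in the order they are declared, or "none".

- manager: DEFAULT only fills an omitted column; an explicit NULL is still allowed → nullable.
- assignment_id: declared NOT NULL → not nullable.
- title: CHECK does not forbid NULL (a CHECK constraint passes when its expression is NULL) → nullable.
- start_date: declared NOT NULL → not nullable.
- floor: CHECK does not forbid NULL (a CHECK constraint passes when its expression is NULL) → nullable.
- budget: declared NOT NULL → not nullable.

manager, title, floor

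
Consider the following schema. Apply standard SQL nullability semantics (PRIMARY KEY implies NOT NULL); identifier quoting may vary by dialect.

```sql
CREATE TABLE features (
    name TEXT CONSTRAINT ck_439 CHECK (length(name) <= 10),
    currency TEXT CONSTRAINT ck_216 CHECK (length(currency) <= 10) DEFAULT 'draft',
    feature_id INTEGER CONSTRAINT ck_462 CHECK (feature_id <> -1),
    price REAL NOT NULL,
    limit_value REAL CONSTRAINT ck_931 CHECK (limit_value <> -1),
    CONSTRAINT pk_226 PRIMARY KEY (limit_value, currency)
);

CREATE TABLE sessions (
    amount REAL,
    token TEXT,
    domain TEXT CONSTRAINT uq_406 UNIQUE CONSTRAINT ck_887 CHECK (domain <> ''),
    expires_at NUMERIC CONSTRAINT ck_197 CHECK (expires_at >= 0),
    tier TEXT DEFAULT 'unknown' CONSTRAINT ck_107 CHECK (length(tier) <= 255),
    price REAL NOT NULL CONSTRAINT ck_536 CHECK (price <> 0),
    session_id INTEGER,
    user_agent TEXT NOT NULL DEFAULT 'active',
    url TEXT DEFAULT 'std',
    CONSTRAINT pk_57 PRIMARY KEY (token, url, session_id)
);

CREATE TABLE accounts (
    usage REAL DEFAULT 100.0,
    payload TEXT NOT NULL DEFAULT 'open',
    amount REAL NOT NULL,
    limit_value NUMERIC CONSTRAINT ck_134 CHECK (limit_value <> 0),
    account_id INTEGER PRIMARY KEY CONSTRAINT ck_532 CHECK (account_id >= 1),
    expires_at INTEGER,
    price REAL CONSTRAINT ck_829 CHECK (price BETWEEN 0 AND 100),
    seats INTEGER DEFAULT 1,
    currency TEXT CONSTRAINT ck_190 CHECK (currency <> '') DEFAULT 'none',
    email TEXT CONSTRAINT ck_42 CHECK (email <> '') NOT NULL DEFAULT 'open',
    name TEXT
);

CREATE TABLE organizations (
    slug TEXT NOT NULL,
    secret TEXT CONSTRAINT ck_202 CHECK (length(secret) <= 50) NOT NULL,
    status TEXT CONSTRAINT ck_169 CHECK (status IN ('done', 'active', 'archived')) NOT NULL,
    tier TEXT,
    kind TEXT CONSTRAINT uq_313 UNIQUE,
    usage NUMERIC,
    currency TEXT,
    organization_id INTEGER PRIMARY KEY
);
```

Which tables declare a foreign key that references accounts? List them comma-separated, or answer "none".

none

No REFERENCES clause anywhere in the schema names accounts.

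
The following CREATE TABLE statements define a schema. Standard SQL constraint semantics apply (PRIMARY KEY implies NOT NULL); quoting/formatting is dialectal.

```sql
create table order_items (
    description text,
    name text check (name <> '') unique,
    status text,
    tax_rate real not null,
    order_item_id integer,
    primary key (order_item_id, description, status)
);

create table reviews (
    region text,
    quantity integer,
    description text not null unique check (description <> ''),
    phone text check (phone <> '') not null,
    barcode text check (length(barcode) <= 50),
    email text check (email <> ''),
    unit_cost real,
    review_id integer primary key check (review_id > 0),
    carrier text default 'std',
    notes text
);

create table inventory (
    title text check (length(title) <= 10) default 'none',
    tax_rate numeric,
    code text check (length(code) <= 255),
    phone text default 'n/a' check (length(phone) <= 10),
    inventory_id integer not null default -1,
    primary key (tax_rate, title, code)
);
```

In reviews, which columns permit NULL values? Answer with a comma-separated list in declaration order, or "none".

region, quantity, barcode, email, unit_cost, carrier, notes

- region: no NOT NULL constraint applies → nullable.
- quantity: no NOT NULL constraint applies → nullable.
- description: declared NOT NULL → not nullable.
- phone: declared NOT NULL → not nullable.
- barcode: CHECK does not forbid NULL (a CHECK constraint passes when its expression is NULL) → nullable.
- email: CHECK does not forbid NULL (a CHECK constraint passes when its expression is NULL) → nullable.
- unit_cost: no NOT NULL constraint applies → nullable.
- review_id: part of the PRIMARY KEY, which implies NOT NULL → not nullable.
- carrier: DEFAULT only fills an omitted column; an explicit NULL is still allowed → nullable.
- notes: no NOT NULL constraint applies → nullable.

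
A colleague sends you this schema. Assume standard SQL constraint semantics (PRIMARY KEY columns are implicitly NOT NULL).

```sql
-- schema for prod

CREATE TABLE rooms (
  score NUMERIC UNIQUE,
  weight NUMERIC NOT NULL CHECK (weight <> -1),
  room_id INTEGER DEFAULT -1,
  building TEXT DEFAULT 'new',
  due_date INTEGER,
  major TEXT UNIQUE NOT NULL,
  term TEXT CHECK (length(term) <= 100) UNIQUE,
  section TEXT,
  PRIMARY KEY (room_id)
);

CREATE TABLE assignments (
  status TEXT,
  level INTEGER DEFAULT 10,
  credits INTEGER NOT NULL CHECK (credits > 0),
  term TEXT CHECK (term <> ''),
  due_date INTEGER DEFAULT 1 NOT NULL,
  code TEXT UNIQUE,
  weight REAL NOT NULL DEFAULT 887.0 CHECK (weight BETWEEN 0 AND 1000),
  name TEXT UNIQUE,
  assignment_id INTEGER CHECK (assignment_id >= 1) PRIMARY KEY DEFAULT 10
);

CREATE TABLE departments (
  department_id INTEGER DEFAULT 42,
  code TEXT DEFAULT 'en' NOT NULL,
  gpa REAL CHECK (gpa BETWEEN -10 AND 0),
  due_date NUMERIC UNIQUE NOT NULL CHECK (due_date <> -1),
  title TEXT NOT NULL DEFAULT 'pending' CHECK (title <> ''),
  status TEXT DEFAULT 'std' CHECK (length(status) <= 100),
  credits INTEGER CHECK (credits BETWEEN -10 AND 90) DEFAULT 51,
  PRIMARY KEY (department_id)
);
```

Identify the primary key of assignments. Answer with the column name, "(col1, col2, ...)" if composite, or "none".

assignment_id is declared PRIMARY KEY inline on the column.

assignment_id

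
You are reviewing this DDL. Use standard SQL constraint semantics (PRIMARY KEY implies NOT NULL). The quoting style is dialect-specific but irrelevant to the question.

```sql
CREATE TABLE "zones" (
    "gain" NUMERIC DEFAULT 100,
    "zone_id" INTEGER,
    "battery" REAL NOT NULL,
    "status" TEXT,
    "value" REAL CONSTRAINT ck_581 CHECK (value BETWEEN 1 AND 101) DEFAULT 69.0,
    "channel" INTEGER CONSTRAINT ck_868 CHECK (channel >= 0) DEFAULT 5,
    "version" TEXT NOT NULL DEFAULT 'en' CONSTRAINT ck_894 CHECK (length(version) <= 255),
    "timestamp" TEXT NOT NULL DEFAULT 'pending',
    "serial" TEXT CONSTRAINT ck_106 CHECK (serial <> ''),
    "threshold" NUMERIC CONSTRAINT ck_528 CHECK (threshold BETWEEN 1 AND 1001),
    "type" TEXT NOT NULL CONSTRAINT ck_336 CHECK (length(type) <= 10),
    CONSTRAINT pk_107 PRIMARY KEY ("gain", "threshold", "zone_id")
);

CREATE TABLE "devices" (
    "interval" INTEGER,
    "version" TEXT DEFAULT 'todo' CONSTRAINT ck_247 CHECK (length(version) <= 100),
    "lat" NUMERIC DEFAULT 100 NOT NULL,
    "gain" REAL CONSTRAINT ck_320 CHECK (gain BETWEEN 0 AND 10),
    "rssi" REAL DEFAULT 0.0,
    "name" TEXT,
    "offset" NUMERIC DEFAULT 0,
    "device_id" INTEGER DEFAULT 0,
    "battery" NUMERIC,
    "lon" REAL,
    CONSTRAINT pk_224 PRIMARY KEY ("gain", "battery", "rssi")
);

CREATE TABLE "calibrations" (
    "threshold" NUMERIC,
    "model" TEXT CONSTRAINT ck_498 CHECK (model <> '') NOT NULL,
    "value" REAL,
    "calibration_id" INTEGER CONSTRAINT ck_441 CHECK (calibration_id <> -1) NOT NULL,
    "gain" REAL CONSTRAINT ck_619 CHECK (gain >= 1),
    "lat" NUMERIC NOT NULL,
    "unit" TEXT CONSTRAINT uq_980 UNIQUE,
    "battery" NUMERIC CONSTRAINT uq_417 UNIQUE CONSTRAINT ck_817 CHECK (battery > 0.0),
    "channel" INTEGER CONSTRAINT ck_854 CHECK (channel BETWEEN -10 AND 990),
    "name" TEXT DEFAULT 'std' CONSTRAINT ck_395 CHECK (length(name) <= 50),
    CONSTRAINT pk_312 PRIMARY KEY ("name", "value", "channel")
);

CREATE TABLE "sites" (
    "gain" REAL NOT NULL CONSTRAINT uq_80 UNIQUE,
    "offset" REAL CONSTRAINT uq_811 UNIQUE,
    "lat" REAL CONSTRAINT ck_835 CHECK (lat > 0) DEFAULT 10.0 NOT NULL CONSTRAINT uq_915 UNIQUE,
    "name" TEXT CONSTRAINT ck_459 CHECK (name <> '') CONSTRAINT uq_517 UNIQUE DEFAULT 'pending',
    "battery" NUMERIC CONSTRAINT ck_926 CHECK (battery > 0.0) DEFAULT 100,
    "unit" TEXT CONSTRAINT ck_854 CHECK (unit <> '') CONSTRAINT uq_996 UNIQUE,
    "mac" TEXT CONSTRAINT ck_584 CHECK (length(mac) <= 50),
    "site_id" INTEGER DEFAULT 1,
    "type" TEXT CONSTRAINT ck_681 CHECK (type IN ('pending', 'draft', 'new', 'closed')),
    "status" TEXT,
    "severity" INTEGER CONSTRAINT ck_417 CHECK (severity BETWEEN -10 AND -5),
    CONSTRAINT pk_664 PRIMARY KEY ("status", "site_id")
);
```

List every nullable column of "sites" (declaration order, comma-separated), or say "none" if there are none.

- gain: declared NOT NULL → not nullable.
- offset: UNIQUE does not imply NOT NULL → nullable.
- lat: declared NOT NULL → not nullable.
- name: CHECK does not forbid NULL (a CHECK constraint passes when its expression is NULL) → nullable.
- battery: CHECK does not forbid NULL (a CHECK constraint passes when its expression is NULL) → nullable.
- unit: CHECK does not forbid NULL (a CHECK constraint passes when its expression is NULL) → nullable.
- mac: CHECK does not forbid NULL (a CHECK constraint passes when its expression is NULL) → nullable.
- site_id: part of the PRIMARY KEY, which implies NOT NULL → not nullable.
- type: CHECK does not forbid NULL (a CHECK constraint passes when its expression is NULL) → nullable.
- status: part of the PRIMARY KEY, which implies NOT NULL → not nullable.
- severity: CHECK does not forbid NULL (a CHECK constraint passes when its expression is NULL) → nullable.

offset, name, battery, unit, mac, type, severity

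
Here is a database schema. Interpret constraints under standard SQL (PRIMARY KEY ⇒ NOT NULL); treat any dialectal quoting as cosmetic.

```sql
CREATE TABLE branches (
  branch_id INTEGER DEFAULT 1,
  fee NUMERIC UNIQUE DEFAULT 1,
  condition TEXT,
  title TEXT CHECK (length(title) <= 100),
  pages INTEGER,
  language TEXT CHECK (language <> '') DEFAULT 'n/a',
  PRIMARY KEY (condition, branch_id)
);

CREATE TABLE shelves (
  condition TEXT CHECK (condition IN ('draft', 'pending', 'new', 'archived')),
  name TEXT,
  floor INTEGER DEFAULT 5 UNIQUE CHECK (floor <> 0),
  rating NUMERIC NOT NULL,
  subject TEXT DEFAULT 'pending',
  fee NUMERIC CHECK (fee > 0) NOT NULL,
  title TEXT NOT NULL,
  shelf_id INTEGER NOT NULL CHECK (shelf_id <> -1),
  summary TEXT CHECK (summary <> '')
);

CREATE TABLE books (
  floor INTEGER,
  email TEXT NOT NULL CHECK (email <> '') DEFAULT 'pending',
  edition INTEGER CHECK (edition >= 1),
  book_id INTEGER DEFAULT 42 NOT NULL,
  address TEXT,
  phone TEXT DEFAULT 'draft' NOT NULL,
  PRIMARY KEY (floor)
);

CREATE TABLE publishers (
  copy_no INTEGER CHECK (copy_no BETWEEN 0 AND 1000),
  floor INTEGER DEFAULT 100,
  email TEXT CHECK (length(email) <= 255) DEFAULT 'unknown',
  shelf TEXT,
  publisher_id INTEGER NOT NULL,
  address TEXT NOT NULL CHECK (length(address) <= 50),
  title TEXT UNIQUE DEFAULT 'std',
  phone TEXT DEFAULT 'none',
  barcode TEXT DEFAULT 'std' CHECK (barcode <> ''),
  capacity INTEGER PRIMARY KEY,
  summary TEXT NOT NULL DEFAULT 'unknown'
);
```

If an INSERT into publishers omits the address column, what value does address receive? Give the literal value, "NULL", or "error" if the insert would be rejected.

address has no DEFAULT clause.
Omitting it would insert NULL, but it is declared NOT NULL, so the INSERT fails.

error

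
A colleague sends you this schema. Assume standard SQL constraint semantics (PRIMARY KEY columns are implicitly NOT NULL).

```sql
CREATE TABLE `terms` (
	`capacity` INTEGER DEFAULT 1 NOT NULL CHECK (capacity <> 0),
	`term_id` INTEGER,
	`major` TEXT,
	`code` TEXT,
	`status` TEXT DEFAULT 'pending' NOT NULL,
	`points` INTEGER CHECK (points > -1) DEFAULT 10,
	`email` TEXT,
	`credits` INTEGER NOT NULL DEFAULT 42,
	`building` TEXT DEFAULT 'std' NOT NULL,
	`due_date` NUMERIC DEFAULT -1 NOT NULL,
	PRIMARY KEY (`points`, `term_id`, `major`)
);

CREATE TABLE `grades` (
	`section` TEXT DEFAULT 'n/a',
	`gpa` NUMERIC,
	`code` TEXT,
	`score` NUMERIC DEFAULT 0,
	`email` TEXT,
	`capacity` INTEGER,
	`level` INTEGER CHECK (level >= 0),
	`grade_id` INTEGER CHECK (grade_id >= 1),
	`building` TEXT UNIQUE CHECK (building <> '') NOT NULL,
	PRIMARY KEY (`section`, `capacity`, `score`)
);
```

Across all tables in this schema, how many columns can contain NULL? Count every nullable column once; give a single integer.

7

terms: 2 nullable (code, email — PK (points, term_id, major) and explicit NOT NULL columns excluded).
grades: 5 nullable (gpa, code, email, level, grade_id — PK (section, capacity, score) and explicit NOT NULL columns excluded).
Total: 2 + 5 = 7.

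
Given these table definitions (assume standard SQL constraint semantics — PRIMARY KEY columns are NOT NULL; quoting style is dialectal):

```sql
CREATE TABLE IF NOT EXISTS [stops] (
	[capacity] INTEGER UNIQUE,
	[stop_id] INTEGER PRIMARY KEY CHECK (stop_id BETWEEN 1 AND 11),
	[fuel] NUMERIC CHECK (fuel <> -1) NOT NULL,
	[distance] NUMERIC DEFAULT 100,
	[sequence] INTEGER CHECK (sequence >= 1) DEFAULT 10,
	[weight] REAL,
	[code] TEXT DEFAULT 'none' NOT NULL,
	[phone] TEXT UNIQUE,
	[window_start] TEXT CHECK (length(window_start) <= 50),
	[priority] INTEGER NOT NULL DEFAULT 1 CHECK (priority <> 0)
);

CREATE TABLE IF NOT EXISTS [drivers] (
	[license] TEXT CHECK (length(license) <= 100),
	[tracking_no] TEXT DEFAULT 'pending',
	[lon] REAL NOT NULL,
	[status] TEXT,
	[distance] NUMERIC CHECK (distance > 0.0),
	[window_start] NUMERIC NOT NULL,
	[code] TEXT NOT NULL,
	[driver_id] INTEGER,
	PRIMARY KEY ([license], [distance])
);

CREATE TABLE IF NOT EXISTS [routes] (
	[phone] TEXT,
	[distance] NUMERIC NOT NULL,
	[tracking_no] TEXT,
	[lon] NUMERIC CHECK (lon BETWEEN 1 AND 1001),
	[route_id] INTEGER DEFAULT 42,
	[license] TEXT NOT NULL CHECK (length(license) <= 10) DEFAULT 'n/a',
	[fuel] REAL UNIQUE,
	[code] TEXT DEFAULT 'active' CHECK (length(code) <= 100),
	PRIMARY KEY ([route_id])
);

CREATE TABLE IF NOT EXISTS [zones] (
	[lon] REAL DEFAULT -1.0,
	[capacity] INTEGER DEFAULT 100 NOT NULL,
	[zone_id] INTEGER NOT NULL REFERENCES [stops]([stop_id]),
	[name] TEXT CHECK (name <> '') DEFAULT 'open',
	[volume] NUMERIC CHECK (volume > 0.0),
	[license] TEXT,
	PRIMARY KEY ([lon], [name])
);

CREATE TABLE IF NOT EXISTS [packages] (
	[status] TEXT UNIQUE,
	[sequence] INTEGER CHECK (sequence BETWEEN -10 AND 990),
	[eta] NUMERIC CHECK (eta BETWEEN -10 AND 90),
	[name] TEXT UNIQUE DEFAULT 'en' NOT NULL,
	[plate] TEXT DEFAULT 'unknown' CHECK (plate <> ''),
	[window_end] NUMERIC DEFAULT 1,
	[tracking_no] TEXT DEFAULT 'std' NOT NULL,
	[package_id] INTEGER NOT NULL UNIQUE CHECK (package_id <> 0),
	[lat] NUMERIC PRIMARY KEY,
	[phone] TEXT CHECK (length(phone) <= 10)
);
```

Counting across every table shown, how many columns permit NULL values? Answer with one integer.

22

stops: 6 nullable (capacity, distance, sequence, weight, phone, window_start — PK (stop_id) and explicit NOT NULL columns excluded).
drivers: 3 nullable (tracking_no, status, driver_id — PK (license, distance) and explicit NOT NULL columns excluded).
routes: 5 nullable (phone, tracking_no, lon, fuel, code — PK (route_id) and explicit NOT NULL columns excluded).
zones: 2 nullable (volume, license — PK (lon, name) and explicit NOT NULL columns excluded).
packages: 6 nullable (status, sequence, eta, plate, window_end, phone — PK (lat) and explicit NOT NULL columns excluded).
Total: 6 + 3 + 5 + 2 + 6 = 22.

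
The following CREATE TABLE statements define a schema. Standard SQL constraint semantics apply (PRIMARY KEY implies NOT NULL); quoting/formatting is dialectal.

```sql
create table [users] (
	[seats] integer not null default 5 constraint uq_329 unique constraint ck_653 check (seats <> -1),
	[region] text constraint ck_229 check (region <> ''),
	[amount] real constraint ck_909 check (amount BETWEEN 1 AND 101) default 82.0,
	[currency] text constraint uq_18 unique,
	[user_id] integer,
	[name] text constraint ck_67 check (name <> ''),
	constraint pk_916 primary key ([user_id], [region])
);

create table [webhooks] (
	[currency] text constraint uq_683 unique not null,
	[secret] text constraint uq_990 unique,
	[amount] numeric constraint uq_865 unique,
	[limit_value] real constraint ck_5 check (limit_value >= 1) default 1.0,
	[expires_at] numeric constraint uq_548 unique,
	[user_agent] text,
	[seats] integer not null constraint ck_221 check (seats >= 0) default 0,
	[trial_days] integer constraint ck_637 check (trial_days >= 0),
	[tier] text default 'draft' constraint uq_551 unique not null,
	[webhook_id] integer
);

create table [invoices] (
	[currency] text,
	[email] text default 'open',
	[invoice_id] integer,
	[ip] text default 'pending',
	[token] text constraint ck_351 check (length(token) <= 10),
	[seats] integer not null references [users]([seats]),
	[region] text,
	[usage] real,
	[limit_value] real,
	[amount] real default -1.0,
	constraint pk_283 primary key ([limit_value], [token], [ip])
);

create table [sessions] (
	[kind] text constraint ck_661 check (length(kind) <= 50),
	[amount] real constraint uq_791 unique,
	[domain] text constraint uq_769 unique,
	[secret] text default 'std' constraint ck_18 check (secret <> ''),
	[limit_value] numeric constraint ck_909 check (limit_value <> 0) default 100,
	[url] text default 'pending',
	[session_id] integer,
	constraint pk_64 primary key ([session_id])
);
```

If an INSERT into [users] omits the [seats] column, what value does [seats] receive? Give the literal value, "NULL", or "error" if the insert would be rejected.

5

seats has an explicit DEFAULT 5.
When the column is omitted from an INSERT, that default is used.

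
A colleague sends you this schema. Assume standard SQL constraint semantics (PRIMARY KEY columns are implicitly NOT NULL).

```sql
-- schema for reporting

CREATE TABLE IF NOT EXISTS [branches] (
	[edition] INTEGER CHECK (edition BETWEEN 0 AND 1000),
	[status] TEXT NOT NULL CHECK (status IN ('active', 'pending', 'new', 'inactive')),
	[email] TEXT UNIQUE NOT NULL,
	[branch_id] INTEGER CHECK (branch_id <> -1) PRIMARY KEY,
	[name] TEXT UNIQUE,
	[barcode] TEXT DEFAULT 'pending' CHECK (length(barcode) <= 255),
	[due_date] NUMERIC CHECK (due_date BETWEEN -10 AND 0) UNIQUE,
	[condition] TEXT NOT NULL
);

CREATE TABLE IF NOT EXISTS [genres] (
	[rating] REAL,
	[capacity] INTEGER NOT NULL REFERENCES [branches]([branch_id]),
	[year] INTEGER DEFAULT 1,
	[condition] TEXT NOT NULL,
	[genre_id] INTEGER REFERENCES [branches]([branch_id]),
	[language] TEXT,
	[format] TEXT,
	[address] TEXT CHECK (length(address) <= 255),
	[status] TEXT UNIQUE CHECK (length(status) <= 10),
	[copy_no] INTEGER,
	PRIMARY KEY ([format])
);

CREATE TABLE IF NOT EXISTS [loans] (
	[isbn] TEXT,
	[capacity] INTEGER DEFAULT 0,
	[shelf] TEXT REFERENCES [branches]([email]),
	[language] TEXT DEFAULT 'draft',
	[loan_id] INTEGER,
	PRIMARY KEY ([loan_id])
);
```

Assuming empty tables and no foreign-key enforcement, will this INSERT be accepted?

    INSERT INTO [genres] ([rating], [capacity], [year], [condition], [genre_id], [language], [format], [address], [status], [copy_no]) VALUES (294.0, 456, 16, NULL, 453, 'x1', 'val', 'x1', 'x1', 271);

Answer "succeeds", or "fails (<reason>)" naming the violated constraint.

condition is explicitly set to NULL, but condition is declared NOT NULL.

fails (NOT NULL on condition)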